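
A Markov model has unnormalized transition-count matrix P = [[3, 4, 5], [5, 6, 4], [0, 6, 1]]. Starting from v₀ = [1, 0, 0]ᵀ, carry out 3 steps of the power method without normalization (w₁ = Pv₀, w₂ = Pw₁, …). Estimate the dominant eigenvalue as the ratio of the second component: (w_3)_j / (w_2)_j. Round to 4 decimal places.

w1 = Pv₀ = (3, 5, 0)
w2 = Pw1 = (29, 45, 30)
w3 = Pw2 = (417, 535, 300)
Ratio at component: 535 / 45 = 11.8889

11.8889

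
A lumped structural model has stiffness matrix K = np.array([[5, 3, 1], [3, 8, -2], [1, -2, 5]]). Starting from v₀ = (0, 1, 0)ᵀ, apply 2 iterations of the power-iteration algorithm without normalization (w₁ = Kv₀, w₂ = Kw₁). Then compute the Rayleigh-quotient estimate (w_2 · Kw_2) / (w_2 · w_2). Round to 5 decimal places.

w1 = Kv₀ = (3, 8, -2)
w2 = Kw1 = (37, 77, -23)
Kw2 = (393, 773, -232)
w2·Kw2 = 37·393 + 77·773 + (-23)·(-232) = 79398; w2·w2 = 37·37 + 77·77 + (-23)·(-23) = 7827
λ ≈ 79398/7827 = 10.14412

10.14412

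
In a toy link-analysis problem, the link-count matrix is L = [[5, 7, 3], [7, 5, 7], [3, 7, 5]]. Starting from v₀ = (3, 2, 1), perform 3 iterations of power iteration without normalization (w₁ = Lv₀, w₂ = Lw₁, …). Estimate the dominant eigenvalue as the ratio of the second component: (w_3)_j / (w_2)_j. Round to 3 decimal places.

16.613

w1 = Lv₀ = (5·3 + 7·2 + 3·1; 7·3 + 5·2 + 7·1; 3·3 + 7·2 + 5·1) = (32, 38, 28)
w2 = Lw1 = (5·32 + 7·38 + 3·28; 7·32 + 5·38 + 7·28; 3·32 + 7·38 + 5·28) = (510, 610, 502)
w3 = Lw2 = (8326, 10134, 8310)
Ratio at component: 10134 / 610 = 16.613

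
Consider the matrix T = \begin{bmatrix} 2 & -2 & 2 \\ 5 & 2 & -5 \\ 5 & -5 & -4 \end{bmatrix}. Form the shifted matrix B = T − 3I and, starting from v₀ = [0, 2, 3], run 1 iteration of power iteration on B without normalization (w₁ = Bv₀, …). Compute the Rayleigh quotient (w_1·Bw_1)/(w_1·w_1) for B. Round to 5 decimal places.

-10.22807

B = T − 3I has rows (-1, -2, 2); (5, -1, -5); (5, -5, -7)
w1 = Bv₀ = ((-1)·0 + (-2)·2 + 2·3; 5·0 + (-1)·2 + (-5)·3; 5·0 + (-5)·2 + (-7)·3) = (2, -17, -31)
Bw1 = (-30, 182, 312)
w1·Bw1 = -12826; w1·w1 = 1254; μ ≈ -12826/1254 = -10.22807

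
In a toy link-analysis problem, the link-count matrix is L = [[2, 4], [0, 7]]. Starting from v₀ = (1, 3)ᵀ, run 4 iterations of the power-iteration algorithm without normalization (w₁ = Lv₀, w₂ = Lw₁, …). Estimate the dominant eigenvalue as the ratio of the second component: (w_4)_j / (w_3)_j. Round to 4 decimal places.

w1 = Lv₀ = (14, 21)
w2 = Lw1 = (112, 147)
w3 = Lw2 = (812, 1029)
w4 = Lw3 = (5740, 7203)
Ratio at component: 7203 / 1029 = 7.0000

λ ≈ 7.0000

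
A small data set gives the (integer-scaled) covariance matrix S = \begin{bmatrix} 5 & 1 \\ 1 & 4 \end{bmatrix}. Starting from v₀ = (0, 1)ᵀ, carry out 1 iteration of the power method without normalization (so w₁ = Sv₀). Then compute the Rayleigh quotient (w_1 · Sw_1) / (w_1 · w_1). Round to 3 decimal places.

w1 = Sv₀ = (1, 4)
Sw1 = (9, 17)
w1·Sw1 = 1·9 + 4·17 = 77; w1·w1 = 1·1 + 4·4 = 17
λ ≈ 77/17 = 4.529

4.529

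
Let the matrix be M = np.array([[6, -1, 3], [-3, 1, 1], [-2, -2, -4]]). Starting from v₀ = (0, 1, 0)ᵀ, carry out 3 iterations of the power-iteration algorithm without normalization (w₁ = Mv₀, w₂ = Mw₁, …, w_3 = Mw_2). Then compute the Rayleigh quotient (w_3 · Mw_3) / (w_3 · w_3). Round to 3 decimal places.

λ ≈ 5.826

w1 = Mv₀ = (-1, 1, -2)
w2 = Mw1 = (-13, 2, 8)
w3 = Mw2 = (-56, 49, -10)
Mw3 = (-415, 207, 54)
w3·Mw3 = (-56)·(-415) + 49·207 + (-10)·54 = 32843; w3·w3 = (-56)·(-56) + 49·49 + (-10)·(-10) = 5637
λ ≈ 32843/5637 = 5.826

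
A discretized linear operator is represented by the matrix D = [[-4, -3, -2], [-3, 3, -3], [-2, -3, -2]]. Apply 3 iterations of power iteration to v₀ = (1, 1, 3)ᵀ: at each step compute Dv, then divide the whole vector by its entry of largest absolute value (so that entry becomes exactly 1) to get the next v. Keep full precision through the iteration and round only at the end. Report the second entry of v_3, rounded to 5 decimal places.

Dv0 = (-13.000000, -9.000000, -11.000000); divide by -13.000000 → v1 = (1.000000, 0.692308, 0.846154)
Dv1 = (-7.769231, -3.461538, -5.769231); divide by -7.769231 → v2 = (1.000000, 0.445545, 0.742574)
Dv2 = (-6.821782, -3.891089, -4.821782); divide by -6.821782 → v3 = (1.000000, 0.570392, 0.706821)
Requested entry of v3: -393/-689 = 0.57039

0.57039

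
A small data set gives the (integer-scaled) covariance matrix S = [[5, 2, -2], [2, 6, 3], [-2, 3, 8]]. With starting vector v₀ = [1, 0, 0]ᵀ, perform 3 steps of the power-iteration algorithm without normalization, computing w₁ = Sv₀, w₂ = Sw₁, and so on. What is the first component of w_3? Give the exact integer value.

237

w1 = Sv₀ = (5, 2, -2)
w2 = Sw1 = (33, 16, -20)
w3 = Sw2 = (237, 102, -178)
The requested component of w3 is 237.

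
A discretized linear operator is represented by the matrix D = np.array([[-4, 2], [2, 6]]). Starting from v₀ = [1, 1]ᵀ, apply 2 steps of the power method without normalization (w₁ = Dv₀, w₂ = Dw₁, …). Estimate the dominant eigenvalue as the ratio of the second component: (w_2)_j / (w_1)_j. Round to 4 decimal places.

λ ≈ 5.5000

w1 = Dv₀ = (-2, 8)
w2 = Dw1 = (24, 44)
Ratio at component: 44 / 8 = 5.5000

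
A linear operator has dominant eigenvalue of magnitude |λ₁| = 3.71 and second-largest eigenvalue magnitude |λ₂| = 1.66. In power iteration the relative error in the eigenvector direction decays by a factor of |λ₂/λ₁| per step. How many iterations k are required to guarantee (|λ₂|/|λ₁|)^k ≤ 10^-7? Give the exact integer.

21

|λ₂/λ₁| = 1.66/3.71 = 0.44744
Need k ≥ ln(10^-7) / ln(0.44744) = -16.1181 / -0.8042 ≈ 20.042
Smallest integer k satisfying the bound: 21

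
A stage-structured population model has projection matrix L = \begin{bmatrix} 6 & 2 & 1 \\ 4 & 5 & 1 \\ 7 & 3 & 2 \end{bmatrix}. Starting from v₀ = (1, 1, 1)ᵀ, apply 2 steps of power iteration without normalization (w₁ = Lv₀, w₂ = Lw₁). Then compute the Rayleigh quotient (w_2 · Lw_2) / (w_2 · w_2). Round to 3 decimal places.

λ ≈ 9.668

w1 = Lv₀ = (6·1 + 2·1 + 1·1; 4·1 + 5·1 + 1·1; 7·1 + 3·1 + 2·1) = (9, 10, 12)
w2 = Lw1 = (6·9 + 2·10 + 1·12; 4·9 + 5·10 + 1·12; 7·9 + 3·10 + 2·12) = (86, 98, 117)
Lw2 = (829, 951, 1130)
w2·Lw2 = 86·829 + 98·951 + 117·1130 = 296702; w2·w2 = 86·86 + 98·98 + 117·117 = 30689
λ ≈ 296702/30689 = 9.668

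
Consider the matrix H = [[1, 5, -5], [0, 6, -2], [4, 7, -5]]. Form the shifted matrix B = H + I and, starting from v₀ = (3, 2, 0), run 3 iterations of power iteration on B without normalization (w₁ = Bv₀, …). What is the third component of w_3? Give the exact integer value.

B = H + I has rows (2, 5, -5); (0, 7, -2); (4, 7, -4)
w1 = Bv₀ = (16, 14, 26)
w2 = Bw1 = (-28, 46, 58)
w3 = Bw2 = (-116, 206, -22)
Requested component of w3: -22

-22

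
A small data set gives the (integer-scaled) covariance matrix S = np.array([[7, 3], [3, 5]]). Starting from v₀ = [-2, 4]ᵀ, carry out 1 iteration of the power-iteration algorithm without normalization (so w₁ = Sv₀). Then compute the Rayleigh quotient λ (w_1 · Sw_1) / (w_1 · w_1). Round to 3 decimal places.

w1 = Sv₀ = (7·(-2) + 3·4; 3·(-2) + 5·4) = (-2, 14)
Sw1 = (28, 64)
w1·Sw1 = (-2)·28 + 14·64 = 840; w1·w1 = (-2)·(-2) + 14·14 = 200
λ ≈ 840/200 = 4.200

λ ≈ 4.200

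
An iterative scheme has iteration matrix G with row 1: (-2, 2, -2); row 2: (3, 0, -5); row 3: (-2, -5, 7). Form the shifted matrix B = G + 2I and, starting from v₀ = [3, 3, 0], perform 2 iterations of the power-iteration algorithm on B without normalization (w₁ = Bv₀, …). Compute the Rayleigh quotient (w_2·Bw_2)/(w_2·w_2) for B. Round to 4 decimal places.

B = G + 2I has rows (0, 2, -2); (3, 2, -5); (-2, -5, 9)
w1 = Bv₀ = (0·3 + 2·3 + (-2)·0; 3·3 + 2·3 + (-5)·0; (-2)·3 + (-5)·3 + 9·0) = (6, 15, -21)
w2 = Bw1 = (0·6 + 2·15 + (-2)·(-21); 3·6 + 2·15 + (-5)·(-21); (-2)·6 + (-5)·15 + 9·(-21)) = (72, 153, -276)
Bw2 = (858, 1902, -3393)
w2·Bw2 = 1289250; w2·w2 = 104769; μ ≈ 1289250/104769 = 12.3056

μ ≈ 12.3056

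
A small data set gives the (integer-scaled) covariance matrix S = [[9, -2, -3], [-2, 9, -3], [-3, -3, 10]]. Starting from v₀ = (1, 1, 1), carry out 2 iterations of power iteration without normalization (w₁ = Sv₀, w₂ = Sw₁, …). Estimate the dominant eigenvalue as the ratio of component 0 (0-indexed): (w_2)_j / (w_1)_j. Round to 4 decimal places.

w1 = Sv₀ = (9·1 + (-2)·1 + (-3)·1; (-2)·1 + 9·1 + (-3)·1; (-3)·1 + (-3)·1 + 10·1) = (4, 4, 4)
w2 = Sw1 = (9·4 + (-2)·4 + (-3)·4; (-2)·4 + 9·4 + (-3)·4; (-3)·4 + (-3)·4 + 10·4) = (16, 16, 16)
Ratio at component: 16 / 4 = 4.0000

λ ≈ 4.0000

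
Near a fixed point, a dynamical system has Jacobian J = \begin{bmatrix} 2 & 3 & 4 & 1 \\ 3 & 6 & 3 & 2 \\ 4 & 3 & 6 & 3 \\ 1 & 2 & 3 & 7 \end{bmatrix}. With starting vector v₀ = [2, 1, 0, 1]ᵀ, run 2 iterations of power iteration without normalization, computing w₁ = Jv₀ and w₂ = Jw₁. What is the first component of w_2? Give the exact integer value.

125

w1 = Jv₀ = (8, 14, 14, 11)
w2 = Jw1 = (125, 172, 191, 155)
The requested component of w2 is 125.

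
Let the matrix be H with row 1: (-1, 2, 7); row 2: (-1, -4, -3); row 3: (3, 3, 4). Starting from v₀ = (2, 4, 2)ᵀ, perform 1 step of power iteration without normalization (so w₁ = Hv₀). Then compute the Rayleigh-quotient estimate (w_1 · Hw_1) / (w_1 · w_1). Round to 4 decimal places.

w1 = Hv₀ = (20, -24, 26)
Hw1 = (114, -2, 92)
w1·Hw1 = 20·114 + (-24)·(-2) + 26·92 = 4720; w1·w1 = 20·20 + (-24)·(-24) + 26·26 = 1652
λ ≈ 4720/1652 = 2.8571

2.8571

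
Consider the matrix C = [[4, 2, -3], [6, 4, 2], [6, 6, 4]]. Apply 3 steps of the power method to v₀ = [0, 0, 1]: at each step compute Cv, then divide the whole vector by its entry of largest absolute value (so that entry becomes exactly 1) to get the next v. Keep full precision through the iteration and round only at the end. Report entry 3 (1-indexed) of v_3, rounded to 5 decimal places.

0.80702

Cv0 = (-3.000000, 2.000000, 4.000000); divide by 4.000000 → v1 = (-0.750000, 0.500000, 1.000000)
Cv1 = (-5.000000, -0.500000, 2.500000); divide by -5.000000 → v2 = (1.000000, 0.100000, -0.500000)
Cv2 = (5.700000, 5.400000, 4.600000); divide by 5.700000 → v3 = (1.000000, 0.947368, 0.807018)
Requested entry of v3: -92/-114 = 0.80702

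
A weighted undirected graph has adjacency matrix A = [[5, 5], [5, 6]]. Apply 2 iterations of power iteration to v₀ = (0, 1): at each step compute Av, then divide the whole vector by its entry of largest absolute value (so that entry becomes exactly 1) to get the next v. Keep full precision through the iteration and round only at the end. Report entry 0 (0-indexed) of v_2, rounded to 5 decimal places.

0.90164

Av0 = (5.000000, 6.000000); divide by 6.000000 → v1 = (0.833333, 1.000000)
Av1 = (9.166667, 10.166667); divide by 10.166667 → v2 = (0.901639, 1.000000)
Requested entry of v2: 55/61 = 0.90164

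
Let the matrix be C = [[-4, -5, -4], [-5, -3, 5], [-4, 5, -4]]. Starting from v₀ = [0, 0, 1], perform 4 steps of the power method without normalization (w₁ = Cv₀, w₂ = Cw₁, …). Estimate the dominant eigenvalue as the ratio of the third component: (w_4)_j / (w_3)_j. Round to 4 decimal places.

w1 = Cv₀ = ((-4)·0 + (-5)·0 + (-4)·1; (-5)·0 + (-3)·0 + 5·1; (-4)·0 + 5·0 + (-4)·1) = (-4, 5, -4)
w2 = Cw1 = ((-4)·(-4) + (-5)·5 + (-4)·(-4); (-5)·(-4) + (-3)·5 + 5·(-4); (-4)·(-4) + 5·5 + (-4)·(-4)) = (7, -15, 57)
w3 = Cw2 = (-181, 295, -331)
w4 = Cw3 = (573, -1635, 3523)
Ratio at component: 3523 / -331 = -10.6435

λ ≈ -10.6435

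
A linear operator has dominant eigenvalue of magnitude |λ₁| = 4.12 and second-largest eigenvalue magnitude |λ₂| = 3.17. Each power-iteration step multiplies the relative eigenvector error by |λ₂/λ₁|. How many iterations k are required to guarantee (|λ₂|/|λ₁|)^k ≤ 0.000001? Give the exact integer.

53

|λ₂/λ₁| = 3.17/4.12 = 0.76942
Need k ≥ ln(0.000001) / ln(0.76942) = -13.8155 / -0.2621 ≈ 52.706
Smallest integer k satisfying the bound: 53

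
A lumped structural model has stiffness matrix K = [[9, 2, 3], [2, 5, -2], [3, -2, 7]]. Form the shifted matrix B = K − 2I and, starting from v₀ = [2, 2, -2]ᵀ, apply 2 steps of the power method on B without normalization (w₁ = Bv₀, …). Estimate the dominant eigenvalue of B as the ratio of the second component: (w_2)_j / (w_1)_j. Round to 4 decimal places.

B = K − 2I has rows (7, 2, 3); (2, 3, -2); (3, -2, 5)
w1 = Bv₀ = (7·2 + 2·2 + 3·(-2); 2·2 + 3·2 + (-2)·(-2); 3·2 + (-2)·2 + 5·(-2)) = (12, 14, -8)
w2 = Bw1 = (7·12 + 2·14 + 3·(-8); 2·12 + 3·14 + (-2)·(-8); 3·12 + (-2)·14 + 5·(-8)) = (88, 82, -32)
Ratio: 82/14 = 5.8571

μ ≈ 5.8571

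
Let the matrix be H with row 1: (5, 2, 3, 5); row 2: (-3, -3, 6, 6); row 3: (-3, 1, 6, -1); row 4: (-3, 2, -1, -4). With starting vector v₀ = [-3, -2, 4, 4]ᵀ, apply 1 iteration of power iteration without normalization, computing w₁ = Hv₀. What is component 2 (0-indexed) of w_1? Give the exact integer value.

w1 = Hv₀ = (13, 63, 27, -15)
The requested component of w1 is 27.

27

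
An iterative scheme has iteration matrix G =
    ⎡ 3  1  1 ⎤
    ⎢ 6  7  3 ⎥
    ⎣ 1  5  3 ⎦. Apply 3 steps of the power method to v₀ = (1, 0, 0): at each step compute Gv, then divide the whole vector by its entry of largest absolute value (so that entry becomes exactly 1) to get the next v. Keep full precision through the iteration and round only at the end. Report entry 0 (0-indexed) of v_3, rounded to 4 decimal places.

Gv0 = (3.00000, 6.00000, 1.00000); divide by 6.00000 → v1 = (0.50000, 1.00000, 0.16667)
Gv1 = (2.66667, 10.50000, 6.00000); divide by 10.50000 → v2 = (0.25397, 1.00000, 0.57143)
Gv2 = (2.33333, 10.23810, 6.96825); divide by 10.23810 → v3 = (0.22791, 1.00000, 0.68062)
Requested entry of v3: 147/645 = 0.2279

0.2279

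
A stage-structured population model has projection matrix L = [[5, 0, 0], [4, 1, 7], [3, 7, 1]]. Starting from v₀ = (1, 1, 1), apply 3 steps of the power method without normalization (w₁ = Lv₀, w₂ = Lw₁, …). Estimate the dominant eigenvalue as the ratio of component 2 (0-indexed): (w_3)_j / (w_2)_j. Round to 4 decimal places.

w1 = Lv₀ = (5·1 + 0·1 + 0·1; 4·1 + 1·1 + 7·1; 3·1 + 7·1 + 1·1) = (5, 12, 11)
w2 = Lw1 = (5·5 + 0·12 + 0·11; 4·5 + 1·12 + 7·11; 3·5 + 7·12 + 1·11) = (25, 109, 110)
w3 = Lw2 = (125, 979, 948)
Ratio at component: 948 / 110 = 8.6182

λ ≈ 8.6182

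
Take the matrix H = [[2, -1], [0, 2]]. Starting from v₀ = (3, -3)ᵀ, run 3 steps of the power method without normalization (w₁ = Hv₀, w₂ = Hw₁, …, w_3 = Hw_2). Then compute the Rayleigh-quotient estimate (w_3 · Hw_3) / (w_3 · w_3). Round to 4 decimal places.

w1 = Hv₀ = (2·3 + (-1)·(-3); 0·3 + 2·(-3)) = (9, -6)
w2 = Hw1 = (2·9 + (-1)·(-6); 0·9 + 2·(-6)) = (24, -12)
w3 = Hw2 = (60, -24)
Hw3 = (144, -48)
w3·Hw3 = 60·144 + (-24)·(-48) = 9792; w3·w3 = 60·60 + (-24)·(-24) = 4176
λ ≈ 9792/4176 = 2.3448

2.3448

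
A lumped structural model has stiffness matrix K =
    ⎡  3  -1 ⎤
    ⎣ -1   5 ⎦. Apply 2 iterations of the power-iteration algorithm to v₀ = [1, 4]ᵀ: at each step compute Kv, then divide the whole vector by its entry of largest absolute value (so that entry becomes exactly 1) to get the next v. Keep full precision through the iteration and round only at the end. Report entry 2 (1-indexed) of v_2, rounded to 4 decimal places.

1.0000

Kv0 = (-1.00000, 19.00000); divide by 19.00000 → v1 = (-0.05263, 1.00000)
Kv1 = (-1.15789, 5.05263); divide by 5.05263 → v2 = (-0.22917, 1.00000)
Requested entry of v2: 96/96 = 1.0000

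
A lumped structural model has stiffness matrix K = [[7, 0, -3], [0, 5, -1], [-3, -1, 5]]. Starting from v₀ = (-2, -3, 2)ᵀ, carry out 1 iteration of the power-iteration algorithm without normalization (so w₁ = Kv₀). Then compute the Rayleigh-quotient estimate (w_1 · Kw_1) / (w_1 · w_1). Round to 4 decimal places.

w1 = Kv₀ = (-20, -17, 19)
Kw1 = (-197, -104, 172)
w1·Kw1 = (-20)·(-197) + (-17)·(-104) + 19·172 = 8976; w1·w1 = (-20)·(-20) + (-17)·(-17) + 19·19 = 1050
λ ≈ 8976/1050 = 8.5486

λ ≈ 8.5486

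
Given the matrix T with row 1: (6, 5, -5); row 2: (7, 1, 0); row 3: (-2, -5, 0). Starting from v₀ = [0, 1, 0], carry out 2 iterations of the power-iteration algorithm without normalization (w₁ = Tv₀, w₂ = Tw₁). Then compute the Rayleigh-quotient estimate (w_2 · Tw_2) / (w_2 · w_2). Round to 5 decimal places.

11.28998

w1 = Tv₀ = (5, 1, -5)
w2 = Tw1 = (60, 36, -15)
Tw2 = (615, 456, -300)
w2·Tw2 = 60·615 + 36·456 + (-15)·(-300) = 57816; w2·w2 = 60·60 + 36·36 + (-15)·(-15) = 5121
λ ≈ 57816/5121 = 11.28998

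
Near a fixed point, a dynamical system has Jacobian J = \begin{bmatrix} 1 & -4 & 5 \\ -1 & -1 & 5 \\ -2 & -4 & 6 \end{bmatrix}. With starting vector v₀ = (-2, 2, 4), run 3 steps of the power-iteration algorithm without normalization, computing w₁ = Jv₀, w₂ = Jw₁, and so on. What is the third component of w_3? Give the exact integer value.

-220

w1 = Jv₀ = (1·(-2) + (-4)·2 + 5·4; (-1)·(-2) + (-1)·2 + 5·4; (-2)·(-2) + (-4)·2 + 6·4) = (10, 20, 20)
w2 = Jw1 = (1·10 + (-4)·20 + 5·20; (-1)·10 + (-1)·20 + 5·20; (-2)·10 + (-4)·20 + 6·20) = (30, 70, 20)
w3 = Jw2 = (-150, 0, -220)
The requested component of w3 is -220.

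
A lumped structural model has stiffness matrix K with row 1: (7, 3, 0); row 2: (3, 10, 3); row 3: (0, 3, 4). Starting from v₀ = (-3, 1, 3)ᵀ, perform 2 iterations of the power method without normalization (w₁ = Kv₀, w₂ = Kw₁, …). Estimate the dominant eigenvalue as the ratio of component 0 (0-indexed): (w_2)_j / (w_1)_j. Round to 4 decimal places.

w1 = Kv₀ = (7·(-3) + 3·1 + 0·3; 3·(-3) + 10·1 + 3·3; 0·(-3) + 3·1 + 4·3) = (-18, 10, 15)
w2 = Kw1 = (7·(-18) + 3·10 + 0·15; 3·(-18) + 10·10 + 3·15; 0·(-18) + 3·10 + 4·15) = (-96, 91, 90)
Ratio at component: -96 / -18 = 5.3333

5.3333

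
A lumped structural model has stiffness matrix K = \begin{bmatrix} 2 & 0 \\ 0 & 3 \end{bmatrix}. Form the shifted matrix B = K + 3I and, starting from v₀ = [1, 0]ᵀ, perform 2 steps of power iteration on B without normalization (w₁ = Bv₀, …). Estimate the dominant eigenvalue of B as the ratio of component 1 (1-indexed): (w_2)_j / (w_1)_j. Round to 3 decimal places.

μ ≈ 5.000

B = K + 3I has rows (5, 0); (0, 6)
w1 = Bv₀ = (5, 0)
w2 = Bw1 = (25, 0)
Ratio: 25/5 = 5.000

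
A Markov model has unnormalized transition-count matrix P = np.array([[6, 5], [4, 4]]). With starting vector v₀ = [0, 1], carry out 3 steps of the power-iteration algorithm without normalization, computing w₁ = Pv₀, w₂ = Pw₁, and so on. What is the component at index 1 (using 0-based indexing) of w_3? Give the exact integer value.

344

w1 = Pv₀ = (5, 4)
w2 = Pw1 = (50, 36)
w3 = Pw2 = (480, 344)
The requested component of w3 is 344.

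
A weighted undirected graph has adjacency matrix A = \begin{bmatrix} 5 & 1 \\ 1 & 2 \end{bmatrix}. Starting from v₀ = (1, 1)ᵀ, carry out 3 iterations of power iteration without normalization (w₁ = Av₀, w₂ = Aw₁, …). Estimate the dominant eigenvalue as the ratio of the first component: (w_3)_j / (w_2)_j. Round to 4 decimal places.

w1 = Av₀ = (6, 3)
w2 = Aw1 = (33, 12)
w3 = Aw2 = (177, 57)
Ratio at component: 177 / 33 = 5.3636

λ ≈ 5.3636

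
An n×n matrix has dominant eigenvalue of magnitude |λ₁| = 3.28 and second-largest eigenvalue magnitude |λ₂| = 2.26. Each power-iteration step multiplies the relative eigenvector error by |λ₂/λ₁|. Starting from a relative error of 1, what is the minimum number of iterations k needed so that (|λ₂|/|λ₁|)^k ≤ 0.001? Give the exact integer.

19

|λ₂/λ₁| = 2.26/3.28 = 0.68902
Need k ≥ ln(0.001) / ln(0.68902) = -6.9078 / -0.3725 ≈ 18.545
Smallest integer k satisfying the bound: 19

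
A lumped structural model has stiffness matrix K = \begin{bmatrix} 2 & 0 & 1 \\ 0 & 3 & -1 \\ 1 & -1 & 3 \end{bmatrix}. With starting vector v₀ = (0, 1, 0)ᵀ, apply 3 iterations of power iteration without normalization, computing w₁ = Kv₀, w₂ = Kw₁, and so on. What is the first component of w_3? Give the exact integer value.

w1 = Kv₀ = (2·0 + 0·1 + 1·0; 0·0 + 3·1 + (-1)·0; 1·0 + (-1)·1 + 3·0) = (0, 3, -1)
w2 = Kw1 = (2·0 + 0·3 + 1·(-1); 0·0 + 3·3 + (-1)·(-1); 1·0 + (-1)·3 + 3·(-1)) = (-1, 10, -6)
w3 = Kw2 = (-8, 36, -29)
The requested component of w3 is -8.

-8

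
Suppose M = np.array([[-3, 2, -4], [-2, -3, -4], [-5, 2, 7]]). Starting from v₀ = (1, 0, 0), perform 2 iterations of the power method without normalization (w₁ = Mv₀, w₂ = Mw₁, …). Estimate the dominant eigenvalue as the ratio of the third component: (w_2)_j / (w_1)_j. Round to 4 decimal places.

4.8000

w1 = Mv₀ = ((-3)·1 + 2·0 + (-4)·0; (-2)·1 + (-3)·0 + (-4)·0; (-5)·1 + 2·0 + 7·0) = (-3, -2, -5)
w2 = Mw1 = ((-3)·(-3) + 2·(-2) + (-4)·(-5); (-2)·(-3) + (-3)·(-2) + (-4)·(-5); (-5)·(-3) + 2·(-2) + 7·(-5)) = (25, 32, -24)
Ratio at component: -24 / -5 = 4.8000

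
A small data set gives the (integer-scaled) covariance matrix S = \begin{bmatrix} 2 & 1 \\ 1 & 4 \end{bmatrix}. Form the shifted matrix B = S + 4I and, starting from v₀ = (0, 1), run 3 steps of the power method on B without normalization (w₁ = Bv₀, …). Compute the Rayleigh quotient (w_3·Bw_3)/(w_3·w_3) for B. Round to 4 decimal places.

B = S + 4I has rows (6, 1); (1, 8)
w1 = Bv₀ = (1, 8)
w2 = Bw1 = (14, 65)
w3 = Bw2 = (149, 534)
Bw3 = (1428, 4421)
w3·Bw3 = 2573586; w3·w3 = 307357; μ ≈ 2573586/307357 = 8.3733

8.3733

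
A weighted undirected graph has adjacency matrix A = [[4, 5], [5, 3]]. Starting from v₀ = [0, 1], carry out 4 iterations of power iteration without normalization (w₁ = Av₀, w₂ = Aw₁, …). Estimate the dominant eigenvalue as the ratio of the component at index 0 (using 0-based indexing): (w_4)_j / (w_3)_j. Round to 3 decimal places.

w1 = Av₀ = (5, 3)
w2 = Aw1 = (35, 34)
w3 = Aw2 = (310, 277)
w4 = Aw3 = (2625, 2381)
Ratio at component: 2625 / 310 = 8.468

8.468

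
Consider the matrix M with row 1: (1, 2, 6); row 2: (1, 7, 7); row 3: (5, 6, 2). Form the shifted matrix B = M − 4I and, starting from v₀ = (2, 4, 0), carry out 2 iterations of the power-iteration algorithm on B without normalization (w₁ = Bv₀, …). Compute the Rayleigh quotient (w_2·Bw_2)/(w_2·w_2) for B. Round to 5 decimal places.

B = M − 4I has rows (-3, 2, 6); (1, 3, 7); (5, 6, -2)
w1 = Bv₀ = (2, 14, 34)
w2 = Bw1 = (226, 282, 26)
Bw2 = (42, 1254, 2770)
w2·Bw2 = 435140; w2·w2 = 131276; μ ≈ 435140/131276 = 3.31470

3.31470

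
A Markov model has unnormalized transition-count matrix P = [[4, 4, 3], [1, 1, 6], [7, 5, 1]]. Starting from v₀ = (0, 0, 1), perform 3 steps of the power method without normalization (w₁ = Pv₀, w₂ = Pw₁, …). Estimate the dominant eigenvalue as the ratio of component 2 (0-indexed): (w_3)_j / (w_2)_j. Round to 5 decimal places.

λ ≈ 7.69231

w1 = Pv₀ = (3, 6, 1)
w2 = Pw1 = (39, 15, 52)
w3 = Pw2 = (372, 366, 400)
Ratio at component: 400 / 52 = 7.69231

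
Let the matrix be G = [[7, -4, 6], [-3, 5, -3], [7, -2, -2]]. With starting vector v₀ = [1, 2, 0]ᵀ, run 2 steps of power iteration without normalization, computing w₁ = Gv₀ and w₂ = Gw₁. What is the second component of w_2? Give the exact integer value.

29

w1 = Gv₀ = (-1, 7, 3)
w2 = Gw1 = (-17, 29, -27)
The requested component of w2 is 29.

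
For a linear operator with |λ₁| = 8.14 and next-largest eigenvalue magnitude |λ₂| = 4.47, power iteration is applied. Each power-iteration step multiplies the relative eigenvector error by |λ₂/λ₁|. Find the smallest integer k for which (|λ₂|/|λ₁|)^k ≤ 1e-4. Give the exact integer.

|λ₂/λ₁| = 4.47/8.14 = 0.54914
Need k ≥ ln(1e-4) / ln(0.54914) = -9.2103 / -0.5994 ≈ 15.366
Smallest integer k satisfying the bound: 16

16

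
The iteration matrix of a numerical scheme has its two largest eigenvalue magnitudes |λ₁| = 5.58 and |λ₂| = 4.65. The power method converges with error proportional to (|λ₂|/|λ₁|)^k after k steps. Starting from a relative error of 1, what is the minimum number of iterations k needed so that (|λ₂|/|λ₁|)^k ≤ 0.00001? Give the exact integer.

64

|λ₂/λ₁| = 4.65/5.58 = 0.83333
Need k ≥ ln(0.00001) / ln(0.83333) = -11.5129 / -0.1823 ≈ 63.146
Smallest integer k satisfying the bound: 64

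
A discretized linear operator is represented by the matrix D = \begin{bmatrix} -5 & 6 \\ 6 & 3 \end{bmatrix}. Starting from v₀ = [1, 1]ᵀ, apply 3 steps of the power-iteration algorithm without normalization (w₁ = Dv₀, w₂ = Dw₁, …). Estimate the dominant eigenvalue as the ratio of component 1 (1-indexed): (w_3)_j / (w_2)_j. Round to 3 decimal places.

w1 = Dv₀ = ((-5)·1 + 6·1; 6·1 + 3·1) = (1, 9)
w2 = Dw1 = ((-5)·1 + 6·9; 6·1 + 3·9) = (49, 33)
w3 = Dw2 = (-47, 393)
Ratio at component: -47 / 49 = -0.959

λ ≈ -0.959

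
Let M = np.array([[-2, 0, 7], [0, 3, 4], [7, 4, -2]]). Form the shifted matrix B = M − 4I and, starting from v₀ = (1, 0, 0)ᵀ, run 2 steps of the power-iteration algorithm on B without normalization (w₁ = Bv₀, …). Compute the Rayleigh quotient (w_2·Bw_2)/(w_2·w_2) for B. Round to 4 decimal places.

-13.6240

B = M − 4I has rows (-6, 0, 7); (0, -1, 4); (7, 4, -6)
w1 = Bv₀ = ((-6)·1 + 0·0 + 7·0; 0·1 + (-1)·0 + 4·0; 7·1 + 4·0 + (-6)·0) = (-6, 0, 7)
w2 = Bw1 = ((-6)·(-6) + 0·0 + 7·7; 0·(-6) + (-1)·0 + 4·7; 7·(-6) + 4·0 + (-6)·7) = (85, 28, -84)
Bw2 = (-1098, -364, 1211)
w2·Bw2 = -205246; w2·w2 = 15065; μ ≈ -205246/15065 = -13.6240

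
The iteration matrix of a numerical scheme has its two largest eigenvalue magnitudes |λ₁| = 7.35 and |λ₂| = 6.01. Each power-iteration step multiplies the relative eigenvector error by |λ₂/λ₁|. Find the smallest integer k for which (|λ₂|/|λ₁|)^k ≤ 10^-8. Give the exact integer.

92

|λ₂/λ₁| = 6.01/7.35 = 0.81769
Need k ≥ ln(10^-8) / ln(0.81769) = -18.4207 / -0.2013 ≈ 91.520
Smallest integer k satisfying the bound: 92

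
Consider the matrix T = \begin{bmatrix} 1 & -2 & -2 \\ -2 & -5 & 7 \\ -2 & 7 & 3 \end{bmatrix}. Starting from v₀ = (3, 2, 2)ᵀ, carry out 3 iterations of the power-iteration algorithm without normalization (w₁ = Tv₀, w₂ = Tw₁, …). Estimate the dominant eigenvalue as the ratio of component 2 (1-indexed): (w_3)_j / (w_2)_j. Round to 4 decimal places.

w1 = Tv₀ = (-5, -2, 14)
w2 = Tw1 = (-29, 118, 38)
w3 = Tw2 = (-341, -266, 998)
Ratio at component: -266 / 118 = -2.2542

-2.2542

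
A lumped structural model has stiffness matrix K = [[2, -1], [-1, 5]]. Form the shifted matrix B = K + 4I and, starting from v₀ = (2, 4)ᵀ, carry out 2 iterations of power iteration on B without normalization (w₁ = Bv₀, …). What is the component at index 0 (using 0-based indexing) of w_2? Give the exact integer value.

14

B = K + 4I has rows (6, -1); (-1, 9)
w1 = Bv₀ = (8, 34)
w2 = Bw1 = (14, 298)
Requested component of w2: 14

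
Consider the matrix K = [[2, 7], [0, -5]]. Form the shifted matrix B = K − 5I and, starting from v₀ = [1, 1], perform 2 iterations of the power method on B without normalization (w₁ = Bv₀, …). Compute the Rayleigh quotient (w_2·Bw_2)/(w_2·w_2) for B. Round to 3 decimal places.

μ ≈ -10.618

B = K − 5I has rows (-3, 7); (0, -10)
w1 = Bv₀ = ((-3)·1 + 7·1; 0·1 + (-10)·1) = (4, -10)
w2 = Bw1 = ((-3)·4 + 7·(-10); 0·4 + (-10)·(-10)) = (-82, 100)
Bw2 = (946, -1000)
w2·Bw2 = -177572; w2·w2 = 16724; μ ≈ -177572/16724 = -10.618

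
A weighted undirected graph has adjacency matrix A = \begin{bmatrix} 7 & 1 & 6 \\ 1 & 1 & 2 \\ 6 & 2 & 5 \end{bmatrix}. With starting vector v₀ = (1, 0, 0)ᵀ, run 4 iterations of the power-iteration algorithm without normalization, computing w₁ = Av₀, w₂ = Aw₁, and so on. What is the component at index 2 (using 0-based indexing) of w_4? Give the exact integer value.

11534

w1 = Av₀ = (7, 1, 6)
w2 = Aw1 = (86, 20, 74)
w3 = Aw2 = (1066, 254, 926)
w4 = Aw3 = (13272, 3172, 11534)
The requested component of w4 is 11534.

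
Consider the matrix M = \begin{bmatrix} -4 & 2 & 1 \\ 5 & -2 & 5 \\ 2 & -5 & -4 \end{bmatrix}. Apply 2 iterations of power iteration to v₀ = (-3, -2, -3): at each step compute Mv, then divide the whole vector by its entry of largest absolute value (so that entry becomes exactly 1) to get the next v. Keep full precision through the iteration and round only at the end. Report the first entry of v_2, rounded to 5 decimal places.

-0.35669

Mv0 = (5.000000, -26.000000, 16.000000); divide by -26.000000 → v1 = (-0.192308, 1.000000, -0.615385)
Mv1 = (2.153846, -6.038462, -2.923077); divide by -6.038462 → v2 = (-0.356688, 1.000000, 0.484076)
Requested entry of v2: -56/157 = -0.35669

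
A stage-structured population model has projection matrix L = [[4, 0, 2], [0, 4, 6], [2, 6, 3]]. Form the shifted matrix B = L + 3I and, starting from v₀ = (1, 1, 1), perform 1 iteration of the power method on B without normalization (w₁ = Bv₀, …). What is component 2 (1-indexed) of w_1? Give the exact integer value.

B = L + 3I has rows (7, 0, 2); (0, 7, 6); (2, 6, 6)
w1 = Bv₀ = (7·1 + 0·1 + 2·1; 0·1 + 7·1 + 6·1; 2·1 + 6·1 + 6·1) = (9, 13, 14)
Requested component of w1: 13

13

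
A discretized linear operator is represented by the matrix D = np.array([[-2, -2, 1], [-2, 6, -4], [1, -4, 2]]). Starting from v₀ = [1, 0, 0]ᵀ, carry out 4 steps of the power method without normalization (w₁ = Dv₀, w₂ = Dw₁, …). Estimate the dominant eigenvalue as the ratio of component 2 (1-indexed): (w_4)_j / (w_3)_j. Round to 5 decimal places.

w1 = Dv₀ = (-2, -2, 1)
w2 = Dw1 = (9, -12, 8)
w3 = Dw2 = (14, -122, 73)
w4 = Dw3 = (289, -1052, 648)
Ratio at component: -1052 / -122 = 8.62295

λ ≈ 8.62295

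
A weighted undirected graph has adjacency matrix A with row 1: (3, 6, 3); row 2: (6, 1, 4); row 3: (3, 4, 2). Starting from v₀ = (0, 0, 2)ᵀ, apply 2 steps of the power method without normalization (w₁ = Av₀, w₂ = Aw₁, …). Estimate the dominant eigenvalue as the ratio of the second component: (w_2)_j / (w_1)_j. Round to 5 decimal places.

w1 = Av₀ = (3·0 + 6·0 + 3·2; 6·0 + 1·0 + 4·2; 3·0 + 4·0 + 2·2) = (6, 8, 4)
w2 = Aw1 = (3·6 + 6·8 + 3·4; 6·6 + 1·8 + 4·4; 3·6 + 4·8 + 2·4) = (78, 60, 58)
Ratio at component: 60 / 8 = 7.50000

λ ≈ 7.50000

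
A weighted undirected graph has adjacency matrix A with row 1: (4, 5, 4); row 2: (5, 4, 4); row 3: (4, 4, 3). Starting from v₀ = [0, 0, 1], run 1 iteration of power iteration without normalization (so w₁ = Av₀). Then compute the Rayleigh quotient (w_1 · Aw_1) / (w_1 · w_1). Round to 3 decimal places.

w1 = Av₀ = (4·0 + 5·0 + 4·1; 5·0 + 4·0 + 4·1; 4·0 + 4·0 + 3·1) = (4, 4, 3)
Aw1 = (48, 48, 41)
w1·Aw1 = 4·48 + 4·48 + 3·41 = 507; w1·w1 = 4·4 + 4·4 + 3·3 = 41
λ ≈ 507/41 = 12.366

λ ≈ 12.366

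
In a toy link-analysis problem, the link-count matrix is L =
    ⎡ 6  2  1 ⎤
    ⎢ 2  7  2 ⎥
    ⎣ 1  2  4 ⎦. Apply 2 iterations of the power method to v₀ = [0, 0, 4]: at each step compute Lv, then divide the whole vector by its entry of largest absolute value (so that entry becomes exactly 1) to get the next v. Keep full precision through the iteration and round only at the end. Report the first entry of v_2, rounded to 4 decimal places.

0.5833

Lv0 = (4.00000, 8.00000, 16.00000); divide by 16.00000 → v1 = (0.25000, 0.50000, 1.00000)
Lv1 = (3.50000, 6.00000, 5.25000); divide by 6.00000 → v2 = (0.58333, 1.00000, 0.87500)
Requested entry of v2: 56/96 = 0.5833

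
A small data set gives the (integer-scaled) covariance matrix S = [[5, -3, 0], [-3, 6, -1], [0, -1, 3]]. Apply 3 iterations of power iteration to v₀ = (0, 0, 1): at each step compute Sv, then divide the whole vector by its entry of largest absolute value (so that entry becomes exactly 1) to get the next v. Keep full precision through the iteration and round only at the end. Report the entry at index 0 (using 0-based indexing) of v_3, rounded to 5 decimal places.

Sv0 = (0.000000, -1.000000, 3.000000); divide by 3.000000 → v1 = (0.000000, -0.333333, 1.000000)
Sv1 = (1.000000, -3.000000, 3.333333); divide by 3.333333 → v2 = (0.300000, -0.900000, 1.000000)
Sv2 = (4.200000, -7.300000, 3.900000); divide by -7.300000 → v3 = (-0.575342, 1.000000, -0.534247)
Requested entry of v3: 42/-73 = -0.57534

-0.57534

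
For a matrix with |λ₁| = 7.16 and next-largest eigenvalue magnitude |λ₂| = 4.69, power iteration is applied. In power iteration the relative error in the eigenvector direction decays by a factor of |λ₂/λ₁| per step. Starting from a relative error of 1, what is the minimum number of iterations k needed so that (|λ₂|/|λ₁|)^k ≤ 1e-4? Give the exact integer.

22

|λ₂/λ₁| = 4.69/7.16 = 0.65503
Need k ≥ ln(1e-4) / ln(0.65503) = -9.2103 / -0.4231 ≈ 21.770
Smallest integer k satisfying the bound: 22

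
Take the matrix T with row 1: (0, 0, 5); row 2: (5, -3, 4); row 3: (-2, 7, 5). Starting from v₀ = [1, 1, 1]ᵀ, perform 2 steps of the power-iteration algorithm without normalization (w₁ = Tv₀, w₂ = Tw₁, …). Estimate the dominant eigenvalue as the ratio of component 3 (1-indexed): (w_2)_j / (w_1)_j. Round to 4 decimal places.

w1 = Tv₀ = (0·1 + 0·1 + 5·1; 5·1 + (-3)·1 + 4·1; (-2)·1 + 7·1 + 5·1) = (5, 6, 10)
w2 = Tw1 = (0·5 + 0·6 + 5·10; 5·5 + (-3)·6 + 4·10; (-2)·5 + 7·6 + 5·10) = (50, 47, 82)
Ratio at component: 82 / 10 = 8.2000

8.2000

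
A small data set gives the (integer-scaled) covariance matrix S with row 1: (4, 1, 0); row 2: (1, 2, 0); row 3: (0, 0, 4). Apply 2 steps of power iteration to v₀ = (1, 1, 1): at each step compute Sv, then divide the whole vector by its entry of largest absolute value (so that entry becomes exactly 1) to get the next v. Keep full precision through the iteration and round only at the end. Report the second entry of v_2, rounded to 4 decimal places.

Sv0 = (5.00000, 3.00000, 4.00000); divide by 5.00000 → v1 = (1.00000, 0.60000, 0.80000)
Sv1 = (4.60000, 2.20000, 3.20000); divide by 4.60000 → v2 = (1.00000, 0.47826, 0.69565)
Requested entry of v2: 11/23 = 0.4783

0.4783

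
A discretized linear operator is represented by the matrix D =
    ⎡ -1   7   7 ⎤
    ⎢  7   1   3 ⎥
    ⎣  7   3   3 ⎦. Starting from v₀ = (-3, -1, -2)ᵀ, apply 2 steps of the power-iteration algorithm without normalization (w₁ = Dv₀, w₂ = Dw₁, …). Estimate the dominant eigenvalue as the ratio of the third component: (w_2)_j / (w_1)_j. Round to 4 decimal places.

λ ≈ 10.0000

w1 = Dv₀ = ((-1)·(-3) + 7·(-1) + 7·(-2); 7·(-3) + 1·(-1) + 3·(-2); 7·(-3) + 3·(-1) + 3·(-2)) = (-18, -28, -30)
w2 = Dw1 = ((-1)·(-18) + 7·(-28) + 7·(-30); 7·(-18) + 1·(-28) + 3·(-30); 7·(-18) + 3·(-28) + 3·(-30)) = (-388, -244, -300)
Ratio at component: -300 / -30 = 10.0000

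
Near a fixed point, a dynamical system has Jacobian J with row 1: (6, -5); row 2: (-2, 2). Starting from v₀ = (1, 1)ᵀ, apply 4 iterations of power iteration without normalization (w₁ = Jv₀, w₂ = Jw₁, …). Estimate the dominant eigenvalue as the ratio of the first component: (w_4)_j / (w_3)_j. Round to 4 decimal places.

λ ≈ 7.7391

w1 = Jv₀ = (6·1 + (-5)·1; (-2)·1 + 2·1) = (1, 0)
w2 = Jw1 = (6·1 + (-5)·0; (-2)·1 + 2·0) = (6, -2)
w3 = Jw2 = (46, -16)
w4 = Jw3 = (356, -124)
Ratio at component: 356 / 46 = 7.7391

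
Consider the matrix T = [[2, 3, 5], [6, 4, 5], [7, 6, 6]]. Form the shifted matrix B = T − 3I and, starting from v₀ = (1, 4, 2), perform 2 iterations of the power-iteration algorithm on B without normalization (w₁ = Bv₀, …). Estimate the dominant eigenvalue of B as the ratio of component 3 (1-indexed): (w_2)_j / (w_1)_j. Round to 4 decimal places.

B = T − 3I has rows (-1, 3, 5); (6, 1, 5); (7, 6, 3)
w1 = Bv₀ = (21, 20, 37)
w2 = Bw1 = (224, 331, 378)
Ratio: 378/37 = 10.2162

10.2162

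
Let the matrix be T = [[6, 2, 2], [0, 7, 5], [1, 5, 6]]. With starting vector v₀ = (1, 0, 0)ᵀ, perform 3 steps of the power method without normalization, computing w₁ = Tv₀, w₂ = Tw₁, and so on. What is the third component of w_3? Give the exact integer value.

135

w1 = Tv₀ = (6·1 + 2·0 + 2·0; 0·1 + 7·0 + 5·0; 1·1 + 5·0 + 6·0) = (6, 0, 1)
w2 = Tw1 = (6·6 + 2·0 + 2·1; 0·6 + 7·0 + 5·1; 1·6 + 5·0 + 6·1) = (38, 5, 12)
w3 = Tw2 = (262, 95, 135)
The requested component of w3 is 135.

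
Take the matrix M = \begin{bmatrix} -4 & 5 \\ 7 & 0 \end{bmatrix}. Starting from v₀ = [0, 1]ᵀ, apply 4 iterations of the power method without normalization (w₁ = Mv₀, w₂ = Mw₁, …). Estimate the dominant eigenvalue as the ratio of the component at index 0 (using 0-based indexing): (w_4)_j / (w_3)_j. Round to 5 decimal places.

-6.74510

w1 = Mv₀ = (5, 0)
w2 = Mw1 = (-20, 35)
w3 = Mw2 = (255, -140)
w4 = Mw3 = (-1720, 1785)
Ratio at component: -1720 / 255 = -6.74510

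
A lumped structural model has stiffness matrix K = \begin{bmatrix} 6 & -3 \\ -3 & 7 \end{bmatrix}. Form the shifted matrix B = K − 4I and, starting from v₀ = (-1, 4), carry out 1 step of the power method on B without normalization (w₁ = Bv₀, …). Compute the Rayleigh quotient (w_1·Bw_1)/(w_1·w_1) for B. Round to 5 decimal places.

B = K − 4I has rows (2, -3); (-3, 3)
w1 = Bv₀ = (2·(-1) + (-3)·4; (-3)·(-1) + 3·4) = (-14, 15)
Bw1 = (-73, 87)
w1·Bw1 = 2327; w1·w1 = 421; μ ≈ 2327/421 = 5.52732

5.52732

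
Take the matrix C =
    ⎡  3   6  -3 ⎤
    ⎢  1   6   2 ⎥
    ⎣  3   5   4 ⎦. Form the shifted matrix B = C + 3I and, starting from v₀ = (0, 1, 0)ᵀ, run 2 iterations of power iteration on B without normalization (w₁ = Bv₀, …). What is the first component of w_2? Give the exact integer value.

B = C + 3I has rows (6, 6, -3); (1, 9, 2); (3, 5, 7)
w1 = Bv₀ = (6·0 + 6·1 + (-3)·0; 1·0 + 9·1 + 2·0; 3·0 + 5·1 + 7·0) = (6, 9, 5)
w2 = Bw1 = (6·6 + 6·9 + (-3)·5; 1·6 + 9·9 + 2·5; 3·6 + 5·9 + 7·5) = (75, 97, 98)
Requested component of w2: 75

75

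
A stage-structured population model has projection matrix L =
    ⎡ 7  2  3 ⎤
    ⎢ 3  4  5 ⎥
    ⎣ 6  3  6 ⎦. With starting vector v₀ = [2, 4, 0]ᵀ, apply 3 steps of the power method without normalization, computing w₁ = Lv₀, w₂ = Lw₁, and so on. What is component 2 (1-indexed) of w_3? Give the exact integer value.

3616

w1 = Lv₀ = (22, 22, 24)
w2 = Lw1 = (270, 274, 342)
w3 = Lw2 = (3464, 3616, 4494)
The requested component of w3 is 3616.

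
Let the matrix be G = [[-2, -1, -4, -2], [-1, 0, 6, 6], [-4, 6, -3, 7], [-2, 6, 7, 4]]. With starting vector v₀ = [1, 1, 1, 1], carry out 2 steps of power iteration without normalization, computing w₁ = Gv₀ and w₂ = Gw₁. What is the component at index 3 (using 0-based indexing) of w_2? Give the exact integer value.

186

w1 = Gv₀ = ((-2)·1 + (-1)·1 + (-4)·1 + (-2)·1; (-1)·1 + 0·1 + 6·1 + 6·1; (-4)·1 + 6·1 + (-3)·1 + 7·1; (-2)·1 + 6·1 + 7·1 + 4·1) = (-9, 11, 6, 15)
w2 = Gw1 = ((-2)·(-9) + (-1)·11 + (-4)·6 + (-2)·15; (-1)·(-9) + 0·11 + 6·6 + 6·15; (-4)·(-9) + 6·11 + (-3)·6 + 7·15; (-2)·(-9) + 6·11 + 7·6 + 4·15) = (-47, 135, 189, 186)
The requested component of w2 is 186.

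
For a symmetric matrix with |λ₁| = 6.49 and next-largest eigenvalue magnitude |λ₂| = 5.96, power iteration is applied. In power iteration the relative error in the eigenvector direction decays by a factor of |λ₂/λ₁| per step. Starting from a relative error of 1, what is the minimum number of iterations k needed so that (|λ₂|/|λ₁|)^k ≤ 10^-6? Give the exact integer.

|λ₂/λ₁| = 5.96/6.49 = 0.91834
Need k ≥ ln(10^-6) / ln(0.91834) = -13.8155 / -0.0852 ≈ 162.169
Smallest integer k satisfying the bound: 163

163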